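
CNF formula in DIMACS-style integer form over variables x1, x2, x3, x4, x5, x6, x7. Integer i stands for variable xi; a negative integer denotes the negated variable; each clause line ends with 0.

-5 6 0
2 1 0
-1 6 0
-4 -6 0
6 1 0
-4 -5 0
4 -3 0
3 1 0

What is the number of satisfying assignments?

Split on x1, then x6.
  x1=1, x6=1: forces x3=0; x4=0; x2, x5, x7 free → 2^3 = 8.
  x1=1, x6=0: a clause becomes empty — 0.
  x1=0, x6=1: a clause becomes empty — 0.
  x1=0, x6=0: a clause becomes empty — 0.
Total: 8 + 0 + 0 + 0 = 8.

8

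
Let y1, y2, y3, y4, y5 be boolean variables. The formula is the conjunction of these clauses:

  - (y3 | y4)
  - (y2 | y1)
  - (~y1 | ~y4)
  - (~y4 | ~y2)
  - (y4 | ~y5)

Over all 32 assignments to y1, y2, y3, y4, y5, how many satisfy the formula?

3

Satisfying assignments:
  y1=0 y2=1 y3=1 y4=0 y5=0
  y1=1 y2=0 y3=1 y4=0 y5=0
  y1=1 y2=1 y3=1 y4=0 y5=0
That's 3 in total.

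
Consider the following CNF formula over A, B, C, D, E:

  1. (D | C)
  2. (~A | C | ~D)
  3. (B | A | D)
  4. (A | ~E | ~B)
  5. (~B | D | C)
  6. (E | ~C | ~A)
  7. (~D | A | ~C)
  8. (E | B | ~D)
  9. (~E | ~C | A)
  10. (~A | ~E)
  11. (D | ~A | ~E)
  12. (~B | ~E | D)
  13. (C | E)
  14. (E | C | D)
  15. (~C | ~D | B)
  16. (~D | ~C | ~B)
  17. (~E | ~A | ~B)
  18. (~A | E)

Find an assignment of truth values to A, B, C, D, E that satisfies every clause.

A=F, B=T, C=T, D=F, E=F

Branch on A: take A = False.
For the remaining variables, B = True, C = True, D = False, E = False works.
Every clause has at least one true literal under this assignment.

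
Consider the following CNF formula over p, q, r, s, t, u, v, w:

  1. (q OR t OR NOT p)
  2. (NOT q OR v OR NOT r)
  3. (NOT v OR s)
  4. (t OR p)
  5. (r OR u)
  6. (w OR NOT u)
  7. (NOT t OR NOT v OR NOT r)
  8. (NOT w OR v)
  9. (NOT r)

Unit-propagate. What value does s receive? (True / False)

True

(NOT r) stands alone — r = False.
(u OR r): since r = False, the clause reduces to (u). u = True.
(w OR NOT u): since u = True, the clause reduces to (w). w = True.
(v OR NOT w): since w = True, the clause reduces to (v). v = True.
From (NOT v OR s) and v = True: s = True.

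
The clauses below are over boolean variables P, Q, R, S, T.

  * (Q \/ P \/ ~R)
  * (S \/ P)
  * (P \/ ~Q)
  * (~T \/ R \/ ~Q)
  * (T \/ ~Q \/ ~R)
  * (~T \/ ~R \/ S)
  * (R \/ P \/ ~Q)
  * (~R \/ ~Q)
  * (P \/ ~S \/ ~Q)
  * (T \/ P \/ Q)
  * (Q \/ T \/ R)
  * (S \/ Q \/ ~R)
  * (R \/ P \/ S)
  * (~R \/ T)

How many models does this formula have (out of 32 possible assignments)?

6

Satisfying assignments:
  P=0 Q=0 R=0 S=1 T=1
  P=1 Q=0 R=0 S=0 T=1
  P=1 Q=0 R=0 S=1 T=1
  P=1 Q=0 R=1 S=1 T=1
  P=1 Q=1 R=0 S=0 T=0
  P=1 Q=1 R=0 S=1 T=0
Count: 6.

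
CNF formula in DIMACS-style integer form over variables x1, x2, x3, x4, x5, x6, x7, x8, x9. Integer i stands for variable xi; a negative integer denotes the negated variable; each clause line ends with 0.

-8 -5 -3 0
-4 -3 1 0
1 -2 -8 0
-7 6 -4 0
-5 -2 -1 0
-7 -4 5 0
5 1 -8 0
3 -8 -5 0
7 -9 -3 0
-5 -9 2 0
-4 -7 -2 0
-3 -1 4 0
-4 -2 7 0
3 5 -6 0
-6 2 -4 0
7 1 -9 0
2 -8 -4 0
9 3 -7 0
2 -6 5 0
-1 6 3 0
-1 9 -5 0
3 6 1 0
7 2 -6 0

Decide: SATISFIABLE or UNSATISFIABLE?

SATISFIABLE

Pure literal: x8 appears only negated; assign x8 = False.
Try x1 = False.
For the remaining variables, x2 = True, x3 = False, x4 = False, x5 = True, x6 = True, x7 = True, x9 = True works.
So x1=False, x2=True, x3=False, x4=False, x5=True, x6=True, x7=True, x8=False, x9=True is a satisfying assignment.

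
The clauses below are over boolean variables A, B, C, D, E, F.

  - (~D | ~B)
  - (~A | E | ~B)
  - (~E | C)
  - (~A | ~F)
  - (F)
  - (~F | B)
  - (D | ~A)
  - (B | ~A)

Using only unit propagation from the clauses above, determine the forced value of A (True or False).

False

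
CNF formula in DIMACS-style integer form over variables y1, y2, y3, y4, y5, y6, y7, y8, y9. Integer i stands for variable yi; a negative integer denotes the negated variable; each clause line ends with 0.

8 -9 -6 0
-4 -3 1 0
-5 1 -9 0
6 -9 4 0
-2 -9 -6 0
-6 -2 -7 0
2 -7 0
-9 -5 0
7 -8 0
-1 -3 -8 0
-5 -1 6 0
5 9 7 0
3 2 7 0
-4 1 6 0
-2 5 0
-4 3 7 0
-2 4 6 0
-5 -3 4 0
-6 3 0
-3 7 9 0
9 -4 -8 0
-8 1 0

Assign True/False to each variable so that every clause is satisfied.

y1 = T, y2 = F, y3 = T, y4 = T, y5 = F, y6 = F, y7 = F, y8 = F, y9 = T

Check each clause:
  1. (!y9 || y8 || !y6) — !y6 is true.
  2. (y1 || !y3 || !y4) — y1 is true.
  3. (y1 || !y9 || !y5) — y1 is true.
  4. (y4 || !y9 || y6) — y4 is true.
  5. (!y2 || !y6 || !y9) — !y6 is true.
  6. (!y6 || !y7 || !y2) — !y7 is true.
  7. (!y7 || y2) — !y7 is true.
  8. (!y9 || !y5) — !y5 is true.
  9. (!y8 || y7) — !y8 is true.
  10. (!y1 || !y3 || !y8) — !y8 is true.
  11. (!y1 || y6 || !y5) — !y5 is true.
  12. (y7 || y5 || y9) — y9 is true.
  13. (y7 || y3 || y2) — y3 is true.
  14. (y1 || !y4 || y6) — y1 is true.
  15. (!y2 || y5) — !y2 is true.
  16. (y7 || y3 || !y4) — y3 is true.
  17. (y6 || !y2 || y4) — y4 is true.
  18. (!y5 || !y3 || y4) — !y5 is true.
  19. (!y6 || y3) — !y6 is true.
  20. (!y3 || y7 || y9) — y9 is true.
  21. (!y4 || y9 || !y8) — !y8 is true.
  22. (!y8 || y1) — !y8 is true.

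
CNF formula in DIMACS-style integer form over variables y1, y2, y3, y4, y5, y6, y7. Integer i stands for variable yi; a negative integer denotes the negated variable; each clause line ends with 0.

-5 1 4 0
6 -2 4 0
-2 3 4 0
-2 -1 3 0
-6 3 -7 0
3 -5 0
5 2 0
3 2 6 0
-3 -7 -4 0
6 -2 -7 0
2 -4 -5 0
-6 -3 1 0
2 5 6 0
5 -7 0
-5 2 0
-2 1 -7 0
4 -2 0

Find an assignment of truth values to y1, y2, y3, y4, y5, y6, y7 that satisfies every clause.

y1 = F, y2 = T, y3 = T, y4 = T, y5 = F, y6 = F, y7 = F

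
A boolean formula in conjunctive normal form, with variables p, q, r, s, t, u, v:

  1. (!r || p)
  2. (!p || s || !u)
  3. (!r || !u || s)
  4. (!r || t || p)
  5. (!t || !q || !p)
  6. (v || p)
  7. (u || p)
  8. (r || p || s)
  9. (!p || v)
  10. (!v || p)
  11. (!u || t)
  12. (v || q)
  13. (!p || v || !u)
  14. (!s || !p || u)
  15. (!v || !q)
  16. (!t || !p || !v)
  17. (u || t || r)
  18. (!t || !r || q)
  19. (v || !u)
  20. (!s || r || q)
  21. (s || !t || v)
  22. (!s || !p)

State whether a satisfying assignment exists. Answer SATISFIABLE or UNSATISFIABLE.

Set p = True and propagate.
  then v is forced to True.
  then q is forced to False.
  then t is forced to False.
  then u is forced to False.
  then s is forced to False.
  then r is forced to True.
Every clause has at least one true literal under this assignment.
So p = T  q = F  r = T  s = F  t = F  u = F  v = T is a satisfying assignment.

SATISFIABLE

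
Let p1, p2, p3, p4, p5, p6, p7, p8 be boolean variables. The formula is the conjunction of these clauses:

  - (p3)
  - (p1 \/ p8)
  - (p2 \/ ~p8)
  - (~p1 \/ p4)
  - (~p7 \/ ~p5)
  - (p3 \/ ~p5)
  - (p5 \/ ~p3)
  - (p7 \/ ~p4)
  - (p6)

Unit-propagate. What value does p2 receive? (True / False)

(p3) is a unit clause: p3 = True.
(~p3 \/ p5): since p3 = True, the clause reduces to (p5). p5 = True.
From (~p5 \/ ~p7) and p5 = True: p7 = False.
In (p7 \/ ~p4), p7 is now false; ~p4 must hold, so p4 = False.
(p4 \/ ~p1) with p4 = False leaves only ~p1, so p1 = False.
From (p8 \/ p1) and p1 = False: p8 = True.
From (~p8 \/ p2) and p8 = True: p2 = True.

True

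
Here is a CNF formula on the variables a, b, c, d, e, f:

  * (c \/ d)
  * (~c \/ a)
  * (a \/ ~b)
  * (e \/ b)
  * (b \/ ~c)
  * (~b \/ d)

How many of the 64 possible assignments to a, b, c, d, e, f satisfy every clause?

Case analysis on b and c:
  b=T, c=T: remaining (a,d,e,f) ∈ {(T,T,F,F); (T,T,F,T); (T,T,T,F); (T,T,T,T)} — 4.
  b=T, c=F: remaining (a,d,e,f) ∈ {(T,T,F,F); (T,T,F,T); (T,T,T,F); (T,T,T,T)} — 4.
  b=F, c=T: a clause becomes empty — 0.
  b=F, c=F: remaining (a,d,e,f) ∈ {(F,T,T,F); (F,T,T,T); (T,T,T,F); (T,T,T,T)} — 4.
Total: 4 + 4 + 0 + 4 = 12.

12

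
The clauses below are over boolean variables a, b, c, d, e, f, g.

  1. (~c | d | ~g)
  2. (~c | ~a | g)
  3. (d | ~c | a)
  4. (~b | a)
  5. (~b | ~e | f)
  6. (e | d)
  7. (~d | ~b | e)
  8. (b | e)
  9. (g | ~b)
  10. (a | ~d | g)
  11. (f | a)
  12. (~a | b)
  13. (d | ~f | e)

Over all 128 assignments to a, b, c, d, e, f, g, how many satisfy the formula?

7

Satisfying assignments:
  a=0 b=0 c=0 d=0 e=1 f=1 g=0
  a=0 b=0 c=0 d=0 e=1 f=1 g=1
  a=0 b=0 c=0 d=1 e=1 f=1 g=1
  a=0 b=0 c=1 d=1 e=1 f=1 g=1
  a=1 b=1 c=0 d=0 e=1 f=1 g=1
  a=1 b=1 c=0 d=1 e=1 f=1 g=1
  a=1 b=1 c=1 d=1 e=1 f=1 g=1
Count: 7.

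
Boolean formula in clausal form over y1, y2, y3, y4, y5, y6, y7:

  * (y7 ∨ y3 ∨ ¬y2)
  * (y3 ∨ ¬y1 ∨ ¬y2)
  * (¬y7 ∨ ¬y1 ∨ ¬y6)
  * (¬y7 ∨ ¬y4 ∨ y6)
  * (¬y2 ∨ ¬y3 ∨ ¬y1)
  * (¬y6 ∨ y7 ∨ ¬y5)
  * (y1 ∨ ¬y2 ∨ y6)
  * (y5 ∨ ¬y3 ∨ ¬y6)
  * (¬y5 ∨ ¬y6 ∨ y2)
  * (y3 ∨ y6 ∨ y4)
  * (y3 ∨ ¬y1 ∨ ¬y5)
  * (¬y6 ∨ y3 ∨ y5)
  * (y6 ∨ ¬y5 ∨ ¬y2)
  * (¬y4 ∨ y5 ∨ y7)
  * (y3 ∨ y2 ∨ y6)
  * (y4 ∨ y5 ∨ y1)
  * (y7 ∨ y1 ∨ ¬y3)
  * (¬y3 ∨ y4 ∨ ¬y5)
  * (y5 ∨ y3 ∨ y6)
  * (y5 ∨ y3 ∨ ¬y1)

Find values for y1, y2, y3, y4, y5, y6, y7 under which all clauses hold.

y1 = F, y2 = T, y3 = F, y4 = T, y5 = T, y6 = T, y7 = T

Branch on y1: take y1 = False.
Branch on y2: take y2 = True.
  then y6 is forced to True.
Set y3 = False and propagate.
  then y7 is forced to True.
  then y5 is forced to True.
y4 is now unconstrained; take y4 = True.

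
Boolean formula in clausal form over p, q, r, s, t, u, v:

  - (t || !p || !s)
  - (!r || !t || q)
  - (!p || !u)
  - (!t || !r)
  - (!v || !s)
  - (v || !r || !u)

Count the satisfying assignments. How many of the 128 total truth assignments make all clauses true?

46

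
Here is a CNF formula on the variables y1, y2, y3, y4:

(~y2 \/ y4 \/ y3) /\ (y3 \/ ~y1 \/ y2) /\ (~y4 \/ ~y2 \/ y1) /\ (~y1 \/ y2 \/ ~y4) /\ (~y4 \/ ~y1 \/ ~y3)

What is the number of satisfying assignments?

8

Split on y1, then y2.
  y1=T, y2=T: remaining (y3,y4) ∈ {(F,T); (T,F)} — 2.
  y1=T, y2=F: remaining (y3,y4) ∈ {(T,F)} — 1.
  y1=F, y2=T: remaining (y3,y4) ∈ {(T,F)} — 1.
  y1=F, y2=F: remaining (y3,y4) ∈ {(F,F); (F,T); (T,F); (T,T)} — 4.
Total: 2 + 1 + 1 + 4 = 8.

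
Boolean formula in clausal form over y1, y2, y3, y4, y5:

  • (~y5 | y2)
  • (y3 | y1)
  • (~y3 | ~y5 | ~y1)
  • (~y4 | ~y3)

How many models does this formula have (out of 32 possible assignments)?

11

Split on y3, then y1.
  y3=T, y1=T: remaining (y2,y4,y5) ∈ {(F,F,F); (T,F,F)} — 2.
  y3=T, y1=F: remaining (y2,y4,y5) ∈ {(F,F,F); (T,F,F); (T,F,T)} — 3.
  y3=F, y1=T: y4 free; 3 ways for (y2,y5) × 2^1 = 6.
  y3=F, y1=F: a clause becomes empty — 0.
Total: 2 + 3 + 6 + 0 = 11.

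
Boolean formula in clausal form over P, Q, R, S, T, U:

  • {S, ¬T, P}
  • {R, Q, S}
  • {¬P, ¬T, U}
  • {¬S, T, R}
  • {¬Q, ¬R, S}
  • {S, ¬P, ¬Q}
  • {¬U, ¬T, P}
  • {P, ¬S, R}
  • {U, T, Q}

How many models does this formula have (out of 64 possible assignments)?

Split on S, then P.
  S=T, P=T: 7 of the 16 assignments to (Q,R,T,U) work.
  S=T, P=F: 5 of the 16 assignments to (Q,R,T,U) work.
  S=F, P=T: remaining (Q,R,T,U) ∈ {(F,T,F,T); (F,T,T,T)} — 2.
  S=F, P=F: remaining (Q,R,T,U) ∈ {(F,T,F,T); (T,F,F,F); (T,F,F,T)} — 3.
Total: 7 + 5 + 2 + 3 = 17.

17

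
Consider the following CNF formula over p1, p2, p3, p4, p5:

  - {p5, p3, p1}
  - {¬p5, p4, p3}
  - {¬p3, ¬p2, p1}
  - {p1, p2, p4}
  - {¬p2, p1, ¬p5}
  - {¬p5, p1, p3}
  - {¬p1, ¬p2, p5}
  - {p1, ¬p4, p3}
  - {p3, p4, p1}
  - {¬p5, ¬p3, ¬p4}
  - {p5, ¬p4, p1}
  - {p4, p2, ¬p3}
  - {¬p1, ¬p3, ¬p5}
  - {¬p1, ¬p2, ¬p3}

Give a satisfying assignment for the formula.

p1 = True, p2 = False, p3 = False, p4 = False, p5 = False

Check each clause:
  1. {p3, p5, p1} — p1 is true.
  2. {p3, ¬p5, p4} — ¬p5 is true.
  3. {p1, ¬p2, ¬p3} — p1 is true.
  4. {p1, p4, p2} — p1 is true.
  5. {p1, ¬p2, ¬p5} — p1 is true.
  6. {p3, ¬p5, p1} — p1 is true.
  7. {¬p1, ¬p2, p5} — ¬p2 is true.
  8. {p3, ¬p4, p1} — p1 is true.
  9. {p4, p3, p1} — p1 is true.
  10. {¬p4, ¬p5, ¬p3} — ¬p5 is true.
  11. {p1, ¬p4, p5} — p1 is true.
  12. {p4, p2, ¬p3} — ¬p3 is true.
  13. {¬p1, ¬p3, ¬p5} — ¬p5 is true.
  14. {¬p2, ¬p3, ¬p1} — ¬p3 is true.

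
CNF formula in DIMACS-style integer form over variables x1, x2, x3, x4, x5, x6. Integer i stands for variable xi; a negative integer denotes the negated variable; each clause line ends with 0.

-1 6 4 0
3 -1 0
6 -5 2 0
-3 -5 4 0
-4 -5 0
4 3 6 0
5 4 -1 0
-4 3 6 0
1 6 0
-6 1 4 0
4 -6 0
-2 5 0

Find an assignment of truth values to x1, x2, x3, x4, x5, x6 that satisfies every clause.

x1=False, x2=False, x3=True, x4=True, x5=False, x6=True

Check each clause:
  1. {x6, ¬x1, x4} — x4 is true.
  2. {x3, ¬x1} — x3 is true.
  3. {x2, x6, ¬x5} — ¬x5 is true.
  4. {x4, ¬x3, ¬x5} — ¬x5 is true.
  5. {¬x4, ¬x5} — ¬x5 is true.
  6. {x6, x3, x4} — x3 is true.
  7. {x5, x4, ¬x1} — x4 is true.
  8. {x3, x6, ¬x4} — x3 is true.
  9. {x6, x1} — x6 is true.
  10. {x1, ¬x6, x4} — x4 is true.
  11. {¬x6, x4} — x4 is true.
  12. {¬x2, x5} — ¬x2 is true.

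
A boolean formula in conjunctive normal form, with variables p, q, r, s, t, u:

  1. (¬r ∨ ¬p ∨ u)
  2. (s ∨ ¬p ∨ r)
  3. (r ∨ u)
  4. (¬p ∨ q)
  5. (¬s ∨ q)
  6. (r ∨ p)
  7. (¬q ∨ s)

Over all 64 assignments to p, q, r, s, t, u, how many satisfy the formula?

12

Case analysis on p and r:
  p=T, r=T: remaining (q,s,t,u) ∈ {(T,T,F,T); (T,T,T,T)} — 2.
  p=T, r=F: remaining (q,s,t,u) ∈ {(T,T,F,T); (T,T,T,T)} — 2.
  p=F, r=T: t, u free; 2 ways for (q,s) × 2^2 = 8.
  p=F, r=F: a clause becomes empty — 0.
Total: 2 + 2 + 8 + 0 = 12.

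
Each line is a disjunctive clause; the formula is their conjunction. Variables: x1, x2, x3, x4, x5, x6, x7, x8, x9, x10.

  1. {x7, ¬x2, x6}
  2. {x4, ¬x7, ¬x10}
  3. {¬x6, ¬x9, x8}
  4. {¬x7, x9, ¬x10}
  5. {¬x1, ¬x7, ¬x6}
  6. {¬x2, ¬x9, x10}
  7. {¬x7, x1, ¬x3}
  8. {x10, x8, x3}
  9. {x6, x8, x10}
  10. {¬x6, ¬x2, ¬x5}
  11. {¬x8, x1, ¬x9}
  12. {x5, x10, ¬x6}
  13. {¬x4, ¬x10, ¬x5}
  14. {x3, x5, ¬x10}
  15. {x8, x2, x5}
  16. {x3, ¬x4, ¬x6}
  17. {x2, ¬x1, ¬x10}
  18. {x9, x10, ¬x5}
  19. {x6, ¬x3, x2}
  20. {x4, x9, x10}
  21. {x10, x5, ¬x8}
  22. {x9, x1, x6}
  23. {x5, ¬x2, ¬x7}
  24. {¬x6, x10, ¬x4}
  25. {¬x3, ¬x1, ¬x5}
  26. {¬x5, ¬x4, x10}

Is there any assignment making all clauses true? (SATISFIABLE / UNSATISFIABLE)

Branch on x1: take x1 = False.
The remaining clauses are satisfied by x2 = True, x3 = True, x4 = True, x5 = False, x6 = True, x7 = False, x8 = False, x9 = False, x10 = True.
So x1 = False, x2 = True, x3 = True, x4 = True, x5 = False, x6 = True, x7 = False, x8 = False, x9 = False, x10 = True is a satisfying assignment.

SATISFIABLE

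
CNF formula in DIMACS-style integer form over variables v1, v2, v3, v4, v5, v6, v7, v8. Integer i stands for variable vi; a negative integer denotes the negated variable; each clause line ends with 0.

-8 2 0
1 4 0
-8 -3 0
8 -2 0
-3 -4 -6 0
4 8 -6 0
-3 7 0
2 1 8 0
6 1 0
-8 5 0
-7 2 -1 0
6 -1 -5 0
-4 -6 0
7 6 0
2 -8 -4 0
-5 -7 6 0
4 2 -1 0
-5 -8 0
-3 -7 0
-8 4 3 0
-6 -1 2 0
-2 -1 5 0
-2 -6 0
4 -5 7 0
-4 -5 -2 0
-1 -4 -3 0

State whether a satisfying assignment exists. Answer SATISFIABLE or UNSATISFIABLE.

v2 = True:
  propagation gives v8=True, v3=False, v5=True; an empty clause results — contradiction.
v2 = False:
  propagation gives v8=False, v1=True, v7=False, v3=False; an empty clause results — contradiction.
Every branch closes, so no satisfying assignment exists.

UNSATISFIABLE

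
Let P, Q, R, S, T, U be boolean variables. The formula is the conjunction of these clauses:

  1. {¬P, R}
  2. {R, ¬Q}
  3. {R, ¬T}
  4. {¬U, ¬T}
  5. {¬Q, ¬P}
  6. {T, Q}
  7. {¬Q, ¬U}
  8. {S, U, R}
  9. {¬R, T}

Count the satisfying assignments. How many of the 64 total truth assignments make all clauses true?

The models are:
  P=0 Q=0 R=1 S=0 T=1 U=0
  P=0 Q=0 R=1 S=1 T=1 U=0
  P=0 Q=1 R=1 S=0 T=1 U=0
  P=0 Q=1 R=1 S=1 T=1 U=0
  P=1 Q=0 R=1 S=0 T=1 U=0
  P=1 Q=0 R=1 S=1 T=1 U=0
Count: 6.

6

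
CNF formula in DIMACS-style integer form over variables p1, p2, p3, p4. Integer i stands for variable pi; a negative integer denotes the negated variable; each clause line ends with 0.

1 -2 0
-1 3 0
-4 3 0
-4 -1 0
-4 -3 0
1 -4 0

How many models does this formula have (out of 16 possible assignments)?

4

Satisfying assignments:
  p1=0 p2=0 p3=0 p4=0
  p1=0 p2=0 p3=1 p4=0
  p1=1 p2=0 p3=1 p4=0
  p1=1 p2=1 p3=1 p4=0
That's 4 in total.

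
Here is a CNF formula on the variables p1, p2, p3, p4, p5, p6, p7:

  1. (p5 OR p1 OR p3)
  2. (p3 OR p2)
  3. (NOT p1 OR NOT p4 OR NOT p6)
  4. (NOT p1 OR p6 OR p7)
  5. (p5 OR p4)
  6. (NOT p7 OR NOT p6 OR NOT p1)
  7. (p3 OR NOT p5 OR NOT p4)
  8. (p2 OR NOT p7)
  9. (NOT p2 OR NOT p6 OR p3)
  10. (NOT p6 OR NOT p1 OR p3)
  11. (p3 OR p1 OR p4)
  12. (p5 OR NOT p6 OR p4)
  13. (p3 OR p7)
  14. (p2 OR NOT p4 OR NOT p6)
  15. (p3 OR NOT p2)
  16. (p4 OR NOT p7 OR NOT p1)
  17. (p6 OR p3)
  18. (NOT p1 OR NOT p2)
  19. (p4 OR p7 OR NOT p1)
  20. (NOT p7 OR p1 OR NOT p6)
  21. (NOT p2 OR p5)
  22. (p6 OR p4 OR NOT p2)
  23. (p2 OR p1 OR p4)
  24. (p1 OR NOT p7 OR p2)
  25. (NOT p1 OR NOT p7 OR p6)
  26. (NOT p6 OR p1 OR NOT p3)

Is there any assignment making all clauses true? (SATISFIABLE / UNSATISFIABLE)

SATISFIABLE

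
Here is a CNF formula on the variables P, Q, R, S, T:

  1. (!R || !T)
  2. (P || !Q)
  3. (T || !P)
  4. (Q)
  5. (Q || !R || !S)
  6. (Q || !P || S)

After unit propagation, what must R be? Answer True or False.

(Q) stands alone — Q = True.
(!Q || P): since Q = True, the clause reduces to (P). P = True.
(T || !P) with P = True leaves only T, so T = True.
In (!R || !T), !T is now false; !R must hold, so R = False.

False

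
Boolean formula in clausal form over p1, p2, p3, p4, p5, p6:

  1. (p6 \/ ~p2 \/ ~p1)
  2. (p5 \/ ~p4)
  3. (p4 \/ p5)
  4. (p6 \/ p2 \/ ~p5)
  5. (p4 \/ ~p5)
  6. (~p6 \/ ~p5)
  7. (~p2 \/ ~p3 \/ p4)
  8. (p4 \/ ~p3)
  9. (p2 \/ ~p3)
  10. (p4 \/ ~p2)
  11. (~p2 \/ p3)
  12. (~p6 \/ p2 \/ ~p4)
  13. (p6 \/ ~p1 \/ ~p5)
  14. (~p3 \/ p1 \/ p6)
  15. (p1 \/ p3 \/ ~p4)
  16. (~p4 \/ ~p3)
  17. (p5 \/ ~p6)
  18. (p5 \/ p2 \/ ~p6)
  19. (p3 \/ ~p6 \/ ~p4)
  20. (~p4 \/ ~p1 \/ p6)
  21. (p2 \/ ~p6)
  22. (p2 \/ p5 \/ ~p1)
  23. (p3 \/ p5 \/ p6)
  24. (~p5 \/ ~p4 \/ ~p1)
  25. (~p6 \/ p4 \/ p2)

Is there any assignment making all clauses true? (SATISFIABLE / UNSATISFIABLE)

p4 = True:
  propagation gives p5=True, p6=False, p2=True, p1=False; an empty clause results — contradiction.
p4 = False:
  propagation gives p5=True; an empty clause results — contradiction.
Every branch closes, so no satisfying assignment exists.

UNSATISFIABLE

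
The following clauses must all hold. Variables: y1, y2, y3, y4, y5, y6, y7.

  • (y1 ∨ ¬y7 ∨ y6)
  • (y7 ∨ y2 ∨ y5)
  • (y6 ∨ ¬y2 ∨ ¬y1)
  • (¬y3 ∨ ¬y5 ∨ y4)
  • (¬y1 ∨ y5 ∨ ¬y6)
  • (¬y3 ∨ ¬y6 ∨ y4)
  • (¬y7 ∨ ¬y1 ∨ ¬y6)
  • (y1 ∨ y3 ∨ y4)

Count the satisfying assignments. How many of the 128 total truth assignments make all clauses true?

37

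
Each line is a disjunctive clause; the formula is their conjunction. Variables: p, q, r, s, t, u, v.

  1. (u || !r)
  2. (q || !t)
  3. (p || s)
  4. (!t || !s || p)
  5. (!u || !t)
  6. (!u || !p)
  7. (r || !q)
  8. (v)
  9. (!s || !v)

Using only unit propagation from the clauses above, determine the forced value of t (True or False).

False

(v) stands alone — v = True.
In (!s || !v), !v is now false; !s must hold, so s = False.
In (s || p), s is now false; p must hold, so p = True.
(!p || !u) with p = True leaves only !u, so u = False.
(u || !r): since u = False, the clause reduces to (!r). r = False.
(r || !q): since r = False, the clause reduces to (!q). q = False.
From (!t || q) and q = False: t = False.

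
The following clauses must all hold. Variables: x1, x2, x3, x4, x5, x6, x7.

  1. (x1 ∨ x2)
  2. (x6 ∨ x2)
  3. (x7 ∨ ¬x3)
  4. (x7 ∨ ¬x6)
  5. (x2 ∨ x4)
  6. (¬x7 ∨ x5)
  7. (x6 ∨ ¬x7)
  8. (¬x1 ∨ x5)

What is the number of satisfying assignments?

16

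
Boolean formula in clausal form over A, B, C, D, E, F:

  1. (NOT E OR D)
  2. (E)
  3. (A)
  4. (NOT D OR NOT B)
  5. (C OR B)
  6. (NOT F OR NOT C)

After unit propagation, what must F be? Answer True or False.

False

(E) stands alone — E = True.
In (D OR NOT E), NOT E is now false; D must hold, so D = True.
Unit clause (A) sets A = True.
(NOT B OR NOT D): since D = True, the clause reduces to (NOT B). B = False.
In (C OR B), B is now false; C must hold, so C = True.
(NOT C OR NOT F): since C = True, the clause reduces to (NOT F). F = False.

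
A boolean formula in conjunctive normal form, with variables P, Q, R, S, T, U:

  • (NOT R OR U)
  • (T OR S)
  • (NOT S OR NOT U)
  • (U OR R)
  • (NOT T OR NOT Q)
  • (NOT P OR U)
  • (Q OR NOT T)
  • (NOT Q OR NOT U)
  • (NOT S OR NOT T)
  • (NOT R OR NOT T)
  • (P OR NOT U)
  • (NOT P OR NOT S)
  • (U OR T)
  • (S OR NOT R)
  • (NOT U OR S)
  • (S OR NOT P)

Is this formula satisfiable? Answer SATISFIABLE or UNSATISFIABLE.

U = True:
  propagation gives S=False; an empty clause results — contradiction.
U = False:
  propagation gives R=False; an empty clause results — contradiction.
Every branch closes, so no satisfying assignment exists.

UNSATISFIABLE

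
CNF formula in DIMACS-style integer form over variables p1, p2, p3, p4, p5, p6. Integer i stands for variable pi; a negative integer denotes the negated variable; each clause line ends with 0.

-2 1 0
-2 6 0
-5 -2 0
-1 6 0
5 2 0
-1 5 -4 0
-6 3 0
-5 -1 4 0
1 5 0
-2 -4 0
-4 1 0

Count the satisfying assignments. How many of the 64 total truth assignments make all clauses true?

5

The models are:
  p1=F p2=F p3=F p4=F p5=T p6=F
  p1=F p2=F p3=T p4=F p5=T p6=F
  p1=F p2=F p3=T p4=F p5=T p6=T
  p1=T p2=F p3=T p4=T p5=T p6=T
  p1=T p2=T p3=T p4=F p5=F p6=T
That's 5 in total.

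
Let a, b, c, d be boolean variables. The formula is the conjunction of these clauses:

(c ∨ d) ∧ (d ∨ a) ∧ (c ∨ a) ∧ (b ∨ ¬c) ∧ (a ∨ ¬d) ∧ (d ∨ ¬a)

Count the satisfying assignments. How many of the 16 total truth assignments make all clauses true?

3

Satisfying assignments:
  a=T b=F c=F d=T
  a=T b=T c=F d=T
  a=T b=T c=T d=T
That's 3 in total.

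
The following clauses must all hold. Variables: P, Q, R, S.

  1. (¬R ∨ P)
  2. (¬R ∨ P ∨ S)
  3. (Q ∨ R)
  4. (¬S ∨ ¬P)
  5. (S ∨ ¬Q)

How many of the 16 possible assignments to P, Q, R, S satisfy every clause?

Satisfying assignments:
  P=F Q=T R=F S=T
  P=T Q=F R=T S=F
That's 2 in total.

2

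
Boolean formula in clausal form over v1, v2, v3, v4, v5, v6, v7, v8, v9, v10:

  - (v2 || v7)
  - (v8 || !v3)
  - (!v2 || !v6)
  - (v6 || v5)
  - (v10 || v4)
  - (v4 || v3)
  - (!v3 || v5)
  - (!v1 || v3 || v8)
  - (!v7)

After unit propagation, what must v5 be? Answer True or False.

True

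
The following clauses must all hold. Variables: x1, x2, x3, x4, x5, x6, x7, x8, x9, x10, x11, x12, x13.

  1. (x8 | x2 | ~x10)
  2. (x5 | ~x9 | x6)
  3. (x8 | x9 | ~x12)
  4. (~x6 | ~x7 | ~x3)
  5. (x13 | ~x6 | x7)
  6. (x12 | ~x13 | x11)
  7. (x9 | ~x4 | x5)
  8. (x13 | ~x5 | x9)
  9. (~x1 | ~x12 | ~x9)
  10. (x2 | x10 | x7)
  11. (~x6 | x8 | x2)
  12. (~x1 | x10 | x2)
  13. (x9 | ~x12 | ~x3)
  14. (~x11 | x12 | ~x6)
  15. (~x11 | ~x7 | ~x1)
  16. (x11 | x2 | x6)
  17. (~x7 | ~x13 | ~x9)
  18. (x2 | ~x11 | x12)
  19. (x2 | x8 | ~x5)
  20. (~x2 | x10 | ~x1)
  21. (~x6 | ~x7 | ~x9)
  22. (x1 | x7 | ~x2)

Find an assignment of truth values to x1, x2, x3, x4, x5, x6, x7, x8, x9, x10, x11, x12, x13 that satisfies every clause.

x1=False, x2=False, x3=False, x4=False, x5=True, x6=False, x7=True, x8=True, x9=True, x10=False, x11=True, x12=True, x13=False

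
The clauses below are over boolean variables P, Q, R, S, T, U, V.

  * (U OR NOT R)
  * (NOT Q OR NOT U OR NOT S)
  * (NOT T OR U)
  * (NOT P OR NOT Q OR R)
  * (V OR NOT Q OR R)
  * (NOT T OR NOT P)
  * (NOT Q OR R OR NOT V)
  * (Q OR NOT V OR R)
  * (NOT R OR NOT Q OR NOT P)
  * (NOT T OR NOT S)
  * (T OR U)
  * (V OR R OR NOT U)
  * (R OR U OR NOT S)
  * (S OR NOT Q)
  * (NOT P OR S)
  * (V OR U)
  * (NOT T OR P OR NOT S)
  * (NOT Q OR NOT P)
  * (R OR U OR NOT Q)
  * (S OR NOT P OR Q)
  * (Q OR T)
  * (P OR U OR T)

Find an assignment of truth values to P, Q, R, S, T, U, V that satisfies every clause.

Branch on P: take P = False.
Set Q = False and propagate.
  then T is forced to True.
  then U is forced to True.
  then S is forced to False.
For the remaining variables, R = True, V = False works.
Check each clause:
  1. (NOT R OR U) — U is true.
  2. (NOT U OR NOT Q OR NOT S) — NOT S is true.
  3. (U OR NOT T) — U is true.
  4. (NOT Q OR R OR NOT P) — R is true.
  5. (V OR NOT Q OR R) — R is true.
  6. (NOT T OR NOT P) — NOT P is true.
  7. (NOT V OR NOT Q OR R) — NOT V is true.
  8. (Q OR NOT V OR R) — NOT V is true.
  9. (NOT P OR NOT R OR NOT Q) — NOT Q is true.
  10. (NOT S OR NOT T) — NOT S is true.
  11. (T OR U) — T is true.
  12. (NOT U OR V OR R) — R is true.
  13. (NOT S OR R OR U) — R is true.
  14. (NOT Q OR S) — NOT Q is true.
  15. (NOT P OR S) — NOT P is true.
  16. (U OR V) — U is true.
  17. (NOT S OR NOT T OR P) — NOT S is true.
  18. (NOT P OR NOT Q) — NOT Q is true.
  19. (R OR U OR NOT Q) — R is true.
  20. (S OR NOT P OR Q) — NOT P is true.
  21. (Q OR T) — T is true.
  22. (T OR U OR P) — T is true.

P=F, Q=F, R=T, S=F, T=T, U=T, V=F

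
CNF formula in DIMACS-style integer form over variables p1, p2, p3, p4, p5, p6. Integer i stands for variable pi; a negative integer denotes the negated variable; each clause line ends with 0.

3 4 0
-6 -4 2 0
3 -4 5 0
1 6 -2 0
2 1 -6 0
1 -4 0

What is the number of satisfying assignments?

21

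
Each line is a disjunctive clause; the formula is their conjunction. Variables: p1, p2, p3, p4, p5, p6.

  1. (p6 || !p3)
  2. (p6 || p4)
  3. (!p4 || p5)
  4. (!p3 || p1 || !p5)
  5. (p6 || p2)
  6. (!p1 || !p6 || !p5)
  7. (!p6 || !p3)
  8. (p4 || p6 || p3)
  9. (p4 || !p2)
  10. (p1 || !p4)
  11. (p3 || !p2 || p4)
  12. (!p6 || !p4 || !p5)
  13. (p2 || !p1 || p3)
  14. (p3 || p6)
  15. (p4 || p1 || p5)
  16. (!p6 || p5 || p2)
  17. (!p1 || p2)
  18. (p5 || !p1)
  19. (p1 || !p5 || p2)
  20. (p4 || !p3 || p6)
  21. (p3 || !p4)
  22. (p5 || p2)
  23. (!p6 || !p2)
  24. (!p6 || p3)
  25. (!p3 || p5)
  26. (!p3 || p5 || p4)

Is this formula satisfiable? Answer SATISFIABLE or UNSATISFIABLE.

p3 = True:
  propagation gives p6=True; an empty clause results — contradiction.
p3 = False:
  propagation gives p6=True; an empty clause results — contradiction.
Every branch closes, so no satisfying assignment exists.

UNSATISFIABLE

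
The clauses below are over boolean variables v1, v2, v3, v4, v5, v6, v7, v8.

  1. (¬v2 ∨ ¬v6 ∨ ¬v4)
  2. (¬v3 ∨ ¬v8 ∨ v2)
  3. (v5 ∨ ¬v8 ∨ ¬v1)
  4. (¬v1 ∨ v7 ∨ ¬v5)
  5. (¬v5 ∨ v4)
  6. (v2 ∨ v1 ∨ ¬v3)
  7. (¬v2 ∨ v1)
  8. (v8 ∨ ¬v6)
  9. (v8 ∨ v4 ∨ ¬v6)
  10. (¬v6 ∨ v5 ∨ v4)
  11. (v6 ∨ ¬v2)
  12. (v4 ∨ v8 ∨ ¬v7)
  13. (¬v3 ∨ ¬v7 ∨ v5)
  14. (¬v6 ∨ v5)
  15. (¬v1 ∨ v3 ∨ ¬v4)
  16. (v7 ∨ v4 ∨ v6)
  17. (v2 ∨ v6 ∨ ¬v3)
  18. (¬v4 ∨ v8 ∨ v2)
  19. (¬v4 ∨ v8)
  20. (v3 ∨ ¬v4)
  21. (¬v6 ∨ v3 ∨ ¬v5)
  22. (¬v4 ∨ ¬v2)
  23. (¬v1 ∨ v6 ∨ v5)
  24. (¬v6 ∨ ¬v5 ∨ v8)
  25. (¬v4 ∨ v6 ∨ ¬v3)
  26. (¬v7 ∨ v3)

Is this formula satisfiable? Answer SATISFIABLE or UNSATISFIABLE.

UNSATISFIABLE

v4 = True:
  propagation gives v8=True, v3=True, v2=True; an empty clause results — contradiction.
v4 = False:
  propagation gives v5=False, v6=False, v2=False, v7=True; an empty clause results — contradiction.
Every branch closes, so no satisfying assignment exists.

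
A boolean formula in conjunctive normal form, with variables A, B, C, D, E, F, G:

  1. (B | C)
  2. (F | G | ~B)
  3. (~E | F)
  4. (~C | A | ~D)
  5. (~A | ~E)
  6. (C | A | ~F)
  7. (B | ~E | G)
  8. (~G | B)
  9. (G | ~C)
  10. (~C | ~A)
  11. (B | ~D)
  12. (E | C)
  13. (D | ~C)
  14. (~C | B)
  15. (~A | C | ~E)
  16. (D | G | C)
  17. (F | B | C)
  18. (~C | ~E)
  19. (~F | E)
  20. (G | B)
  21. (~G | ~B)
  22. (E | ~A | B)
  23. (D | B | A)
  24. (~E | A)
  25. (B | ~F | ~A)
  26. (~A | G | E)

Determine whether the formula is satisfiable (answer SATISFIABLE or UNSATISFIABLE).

UNSATISFIABLE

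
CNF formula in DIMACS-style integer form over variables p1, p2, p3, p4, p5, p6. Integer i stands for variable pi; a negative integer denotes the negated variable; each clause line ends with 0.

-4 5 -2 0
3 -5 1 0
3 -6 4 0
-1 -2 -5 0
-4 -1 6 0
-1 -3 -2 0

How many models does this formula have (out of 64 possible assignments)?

29

Case analysis on p1 and p2:
  p1=1, p2=1: remaining (p3,p4,p5,p6) ∈ {(0,0,0,0)} — 1.
  p1=1, p2=0: p5 free; 5 ways for (p3,p4,p6) × 2^1 = 10.
  p1=0, p2=1: 7 of the 16 assignments to (p3,p4,p5,p6) work.
  p1=0, p2=0: 11 of the 16 assignments to (p3,p4,p5,p6) work.
Total: 1 + 10 + 7 + 11 = 29.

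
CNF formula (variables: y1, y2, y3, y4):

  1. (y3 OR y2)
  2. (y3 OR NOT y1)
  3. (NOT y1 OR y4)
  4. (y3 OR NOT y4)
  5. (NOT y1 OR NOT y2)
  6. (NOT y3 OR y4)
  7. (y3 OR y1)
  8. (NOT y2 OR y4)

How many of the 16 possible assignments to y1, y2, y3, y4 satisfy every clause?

Satisfying assignments:
  y1=F y2=F y3=T y4=T
  y1=F y2=T y3=T y4=T
  y1=T y2=F y3=T y4=T
That's 3 in total.

3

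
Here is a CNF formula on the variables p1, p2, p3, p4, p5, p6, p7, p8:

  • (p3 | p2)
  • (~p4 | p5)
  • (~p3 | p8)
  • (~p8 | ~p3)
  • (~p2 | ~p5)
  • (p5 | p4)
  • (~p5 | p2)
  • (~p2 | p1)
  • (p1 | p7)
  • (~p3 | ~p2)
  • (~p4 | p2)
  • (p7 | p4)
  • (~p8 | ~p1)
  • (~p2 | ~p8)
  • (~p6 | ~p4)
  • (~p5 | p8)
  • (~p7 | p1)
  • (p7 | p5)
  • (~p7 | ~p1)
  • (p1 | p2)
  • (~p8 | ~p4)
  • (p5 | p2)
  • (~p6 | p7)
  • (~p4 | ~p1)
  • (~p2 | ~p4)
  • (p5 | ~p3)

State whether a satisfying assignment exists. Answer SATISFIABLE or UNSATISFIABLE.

UNSATISFIABLE

p2 = True:
  propagation gives p5=False, p4=False; an empty clause results — contradiction.
p2 = False:
  propagation gives p3=True, p8=True; an empty clause results — contradiction.
Every branch closes, so no satisfying assignment exists.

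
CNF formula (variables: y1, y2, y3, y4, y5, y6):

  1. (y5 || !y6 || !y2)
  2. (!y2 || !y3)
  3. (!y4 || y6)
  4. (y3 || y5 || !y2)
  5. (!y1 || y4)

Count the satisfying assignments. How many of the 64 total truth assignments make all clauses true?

Split on y2, then y3.
  y2=T, y3=T: a clause becomes empty — 0.
  y2=T, y3=F: remaining (y1,y4,y5,y6) ∈ {(F,F,T,F); (F,F,T,T); (F,T,T,T); (T,T,T,T)} — 4.
  y2=F, y3=T: y5 free; 4 ways for (y1,y4,y6) × 2^1 = 8.
  y2=F, y3=F: y5 free; 4 ways for (y1,y4,y6) × 2^1 = 8.
Total: 0 + 4 + 8 + 8 = 20.

20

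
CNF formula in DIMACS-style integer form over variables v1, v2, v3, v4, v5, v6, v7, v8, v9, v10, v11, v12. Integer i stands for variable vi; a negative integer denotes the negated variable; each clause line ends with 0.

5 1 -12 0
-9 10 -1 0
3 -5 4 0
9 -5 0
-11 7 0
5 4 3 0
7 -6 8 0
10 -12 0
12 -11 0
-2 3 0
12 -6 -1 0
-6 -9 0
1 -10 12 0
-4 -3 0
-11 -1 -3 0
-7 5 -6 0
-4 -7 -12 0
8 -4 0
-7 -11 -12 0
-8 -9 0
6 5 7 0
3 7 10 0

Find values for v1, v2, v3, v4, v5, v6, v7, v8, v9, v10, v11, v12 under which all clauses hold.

v11 occurs only negated in the remaining clauses — set v11 = False.
Set v1 = True and propagate.
Branch on v2: take v2 = True.
  then v3 is forced to True.
  then v4 is forced to False.
For the remaining variables, v5 = False, v6 = False, v7 = True, v8 = False, v9 = False, v10 = False, v12 = False works.
Every clause has at least one true literal under this assignment.

v1=1, v2=1, v3=1, v4=0, v5=0, v6=0, v7=1, v8=0, v9=0, v10=0, v11=0, v12=0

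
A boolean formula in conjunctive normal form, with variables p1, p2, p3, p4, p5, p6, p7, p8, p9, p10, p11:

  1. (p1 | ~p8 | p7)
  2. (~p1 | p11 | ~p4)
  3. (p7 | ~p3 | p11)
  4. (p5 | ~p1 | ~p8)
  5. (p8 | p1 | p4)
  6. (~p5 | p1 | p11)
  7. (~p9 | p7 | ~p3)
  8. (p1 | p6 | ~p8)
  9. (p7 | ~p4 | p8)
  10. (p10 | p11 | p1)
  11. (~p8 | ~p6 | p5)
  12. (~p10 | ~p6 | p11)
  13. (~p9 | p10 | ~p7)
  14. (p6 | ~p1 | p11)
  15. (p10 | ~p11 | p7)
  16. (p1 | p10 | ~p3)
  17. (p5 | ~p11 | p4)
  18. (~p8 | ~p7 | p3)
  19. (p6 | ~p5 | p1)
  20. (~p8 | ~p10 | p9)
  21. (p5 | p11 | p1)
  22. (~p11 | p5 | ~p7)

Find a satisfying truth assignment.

p1=True  p2=True  p3=False  p4=False  p5=True  p6=False  p7=False  p8=True  p9=True  p10=True  p11=True

Set p1 = True and propagate.
For the remaining variables, p2 = True, p3 = False, p4 = False, p5 = True, p6 = False, p7 = False, p8 = True, p9 = True, p10 = True, p11 = True works.
Check each clause:
  1. (p1 | p7 | ~p8) — p1 is true.
  2. (~p4 | ~p1 | p11) — p11 is true.
  3. (p7 | ~p3 | p11) — p11 is true.
  4. (~p1 | p5 | ~p8) — p5 is true.
  5. (p1 | p4 | p8) — p8 is true.
  6. (~p5 | p11 | p1) — p11 is true.
  7. (~p3 | ~p9 | p7) — ~p3 is true.
  8. (p6 | ~p8 | p1) — p1 is true.
  9. (p8 | p7 | ~p4) — p8 is true.
  10. (p11 | p10 | p1) — p1 is true.
  11. (p5 | ~p6 | ~p8) — ~p6 is true.
  12. (~p10 | ~p6 | p11) — ~p6 is true.
  13. (~p7 | p10 | ~p9) — ~p7 is true.
  14. (~p1 | p6 | p11) — p11 is true.
  15. (~p11 | p10 | p7) — p10 is true.
  16. (~p3 | p1 | p10) — p1 is true.
  17. (~p11 | p4 | p5) — p5 is true.
  18. (~p7 | ~p8 | p3) — ~p7 is true.
  19. (~p5 | p6 | p1) — p1 is true.
  20. (~p8 | ~p10 | p9) — p9 is true.
  21. (p1 | p11 | p5) — p1 is true.
  22. (p5 | ~p7 | ~p11) — ~p7 is true.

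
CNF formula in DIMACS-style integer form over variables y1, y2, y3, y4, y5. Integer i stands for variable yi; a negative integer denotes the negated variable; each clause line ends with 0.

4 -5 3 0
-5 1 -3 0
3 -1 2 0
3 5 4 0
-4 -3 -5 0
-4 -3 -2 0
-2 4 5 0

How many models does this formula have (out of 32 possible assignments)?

12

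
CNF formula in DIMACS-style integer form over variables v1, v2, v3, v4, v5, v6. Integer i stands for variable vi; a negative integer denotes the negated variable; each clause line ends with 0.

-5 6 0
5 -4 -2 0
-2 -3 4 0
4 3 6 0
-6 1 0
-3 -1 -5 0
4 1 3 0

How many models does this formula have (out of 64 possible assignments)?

15

Split on v3, then v4.
  v3=T, v4=T: remaining (v1,v2,v5,v6) ∈ {(F,F,F,F); (T,F,F,F); (T,F,F,T)} — 3.
  v3=T, v4=F: remaining (v1,v2,v5,v6) ∈ {(F,F,F,F); (T,F,F,F); (T,F,F,T)} — 3.
  v3=F, v4=T: 5 of the 16 assignments to (v1,v2,v5,v6) work.
  v3=F, v4=F: remaining (v1,v2,v5,v6) ∈ {(T,F,F,T); (T,F,T,T); (T,T,F,T); (T,T,T,T)} — 4.
Total: 3 + 3 + 5 + 4 = 15.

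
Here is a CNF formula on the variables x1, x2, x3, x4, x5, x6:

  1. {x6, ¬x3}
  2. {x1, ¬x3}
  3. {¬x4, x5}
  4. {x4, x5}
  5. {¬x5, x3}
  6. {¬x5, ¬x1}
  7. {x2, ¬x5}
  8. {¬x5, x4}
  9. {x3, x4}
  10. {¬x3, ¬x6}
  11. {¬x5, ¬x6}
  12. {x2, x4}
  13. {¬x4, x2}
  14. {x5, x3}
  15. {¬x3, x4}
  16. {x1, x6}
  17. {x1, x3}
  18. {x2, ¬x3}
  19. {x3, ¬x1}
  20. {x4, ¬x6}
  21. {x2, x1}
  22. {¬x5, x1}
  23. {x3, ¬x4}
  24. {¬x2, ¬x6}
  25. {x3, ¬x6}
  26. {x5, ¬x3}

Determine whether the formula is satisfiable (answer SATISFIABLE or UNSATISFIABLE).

UNSATISFIABLE

x3 = True:
  propagation gives x6=True; an empty clause results — contradiction.
x3 = False:
  propagation gives x5=False; an empty clause results — contradiction.
Every branch closes, so no satisfying assignment exists.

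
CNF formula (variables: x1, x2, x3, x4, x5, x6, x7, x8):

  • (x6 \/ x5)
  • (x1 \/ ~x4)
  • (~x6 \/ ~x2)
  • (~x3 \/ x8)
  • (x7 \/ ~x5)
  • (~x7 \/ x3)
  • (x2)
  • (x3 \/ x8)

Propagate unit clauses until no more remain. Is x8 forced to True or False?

True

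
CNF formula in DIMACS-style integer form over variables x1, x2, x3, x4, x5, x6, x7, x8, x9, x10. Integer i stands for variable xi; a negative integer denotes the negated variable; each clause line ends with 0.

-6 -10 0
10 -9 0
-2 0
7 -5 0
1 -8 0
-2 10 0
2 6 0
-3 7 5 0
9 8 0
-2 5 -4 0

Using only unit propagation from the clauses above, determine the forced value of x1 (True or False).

(~x2) is a unit clause: x2 = False.
(x6 | x2): since x2 = False, the clause reduces to (x6). x6 = True.
From (~x6 | ~x10) and x6 = True: x10 = False.
(~x9 | x10): since x10 = False, the clause reduces to (~x9). x9 = False.
In (x8 | x9), x9 is now false; x8 must hold, so x8 = True.
From (~x8 | x1) and x8 = True: x1 = True.

True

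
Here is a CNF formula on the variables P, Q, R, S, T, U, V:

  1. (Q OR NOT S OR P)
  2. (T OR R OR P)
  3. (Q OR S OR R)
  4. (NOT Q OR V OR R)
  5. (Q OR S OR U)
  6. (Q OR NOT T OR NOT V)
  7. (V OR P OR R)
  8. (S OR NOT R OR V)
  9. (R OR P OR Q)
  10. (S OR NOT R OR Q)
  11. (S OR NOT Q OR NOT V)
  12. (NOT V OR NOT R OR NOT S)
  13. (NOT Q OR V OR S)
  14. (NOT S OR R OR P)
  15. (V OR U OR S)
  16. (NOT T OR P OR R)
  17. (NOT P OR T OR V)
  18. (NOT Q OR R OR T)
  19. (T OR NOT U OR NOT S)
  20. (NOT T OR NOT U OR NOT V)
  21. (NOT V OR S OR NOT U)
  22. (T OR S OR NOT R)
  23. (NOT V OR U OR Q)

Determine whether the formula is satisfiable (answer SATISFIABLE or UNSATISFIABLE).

Branch on P: take P = False.
Try Q = True.
For the remaining variables, R = True, S = True, T = True, U = True, V = False works.
So P=False  Q=True  R=True  S=True  T=True  U=True  V=False is a satisfying assignment.

SATISFIABLE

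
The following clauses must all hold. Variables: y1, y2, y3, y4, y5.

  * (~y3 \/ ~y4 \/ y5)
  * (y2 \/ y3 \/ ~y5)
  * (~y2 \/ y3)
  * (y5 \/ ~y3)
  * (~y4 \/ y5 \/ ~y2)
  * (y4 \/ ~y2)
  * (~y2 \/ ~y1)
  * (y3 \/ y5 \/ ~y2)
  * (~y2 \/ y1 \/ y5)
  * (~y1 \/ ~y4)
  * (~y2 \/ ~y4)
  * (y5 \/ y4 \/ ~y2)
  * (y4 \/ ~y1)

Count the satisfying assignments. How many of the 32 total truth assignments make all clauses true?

Satisfying assignments:
  y1=F y2=F y3=F y4=F y5=F
  y1=F y2=F y3=F y4=T y5=F
  y1=F y2=F y3=T y4=F y5=T
  y1=F y2=F y3=T y4=T y5=T
That's 4 in total.

4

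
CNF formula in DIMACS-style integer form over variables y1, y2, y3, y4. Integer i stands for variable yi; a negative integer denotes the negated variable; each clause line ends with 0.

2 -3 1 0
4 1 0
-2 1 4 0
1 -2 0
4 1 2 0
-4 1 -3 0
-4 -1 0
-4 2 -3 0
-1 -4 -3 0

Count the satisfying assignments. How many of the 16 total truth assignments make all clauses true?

Satisfying assignments:
  y1=0 y2=0 y3=0 y4=1
  y1=1 y2=0 y3=0 y4=0
  y1=1 y2=0 y3=1 y4=0
  y1=1 y2=1 y3=0 y4=0
  y1=1 y2=1 y3=1 y4=0
Count: 5.

5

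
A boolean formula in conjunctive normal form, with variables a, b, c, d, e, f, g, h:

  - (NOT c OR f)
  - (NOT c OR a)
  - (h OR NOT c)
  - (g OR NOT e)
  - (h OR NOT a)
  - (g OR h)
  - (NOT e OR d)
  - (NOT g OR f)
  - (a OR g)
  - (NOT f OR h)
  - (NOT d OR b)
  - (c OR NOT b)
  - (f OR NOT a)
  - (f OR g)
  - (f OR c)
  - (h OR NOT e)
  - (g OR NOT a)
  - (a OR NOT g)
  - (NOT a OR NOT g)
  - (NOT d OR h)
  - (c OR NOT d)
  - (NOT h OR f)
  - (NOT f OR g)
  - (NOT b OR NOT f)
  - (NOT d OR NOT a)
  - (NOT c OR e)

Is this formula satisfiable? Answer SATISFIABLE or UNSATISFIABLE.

UNSATISFIABLE

f = True:
  propagation gives h=True, g=True, a=True; an empty clause results — contradiction.
f = False:
  propagation gives c=False; an empty clause results — contradiction.
Every branch closes, so no satisfying assignment exists.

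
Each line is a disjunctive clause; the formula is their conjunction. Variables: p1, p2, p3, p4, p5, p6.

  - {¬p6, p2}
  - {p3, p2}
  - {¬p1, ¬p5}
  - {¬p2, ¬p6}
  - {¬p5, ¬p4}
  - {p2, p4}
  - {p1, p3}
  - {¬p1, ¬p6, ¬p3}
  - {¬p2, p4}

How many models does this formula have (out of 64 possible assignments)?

5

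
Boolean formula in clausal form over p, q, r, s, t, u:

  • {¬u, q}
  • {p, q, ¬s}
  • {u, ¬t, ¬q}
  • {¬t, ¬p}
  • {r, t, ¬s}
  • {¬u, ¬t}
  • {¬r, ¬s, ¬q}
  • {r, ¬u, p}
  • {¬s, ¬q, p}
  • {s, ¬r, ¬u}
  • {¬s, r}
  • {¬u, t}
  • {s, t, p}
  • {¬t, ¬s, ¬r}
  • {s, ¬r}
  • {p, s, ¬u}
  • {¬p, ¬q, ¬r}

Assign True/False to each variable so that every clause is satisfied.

p=False, q=False, r=False, s=False, t=True, u=False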